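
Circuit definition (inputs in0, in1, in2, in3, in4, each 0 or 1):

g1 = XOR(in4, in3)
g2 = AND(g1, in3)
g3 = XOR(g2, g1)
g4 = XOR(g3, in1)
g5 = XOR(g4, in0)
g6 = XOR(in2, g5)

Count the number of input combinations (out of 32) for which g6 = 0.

16

g6 = XOR(in2, g5) must be 0, so in2 and g5 are equal.
Enumerating the 32 input combinations, 16 give g6 = 0 and 16 give g6 = 1.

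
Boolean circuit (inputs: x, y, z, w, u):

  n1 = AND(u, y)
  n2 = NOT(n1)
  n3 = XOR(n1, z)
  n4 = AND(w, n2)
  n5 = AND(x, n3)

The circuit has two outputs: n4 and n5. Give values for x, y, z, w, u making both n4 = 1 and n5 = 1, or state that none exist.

Check with x=1, y=1, z=1, w=1, u=0:
n1 = AND(u, y) = AND(0, 1) = 0
n2 = NOT(n1) = NOT 0 = 1
n3 = XOR(n1, z) = XOR(0, 1) = 1
n4 = AND(w, n2) = AND(1, 1) = 1
n5 = AND(x, n3) = AND(1, 1) = 1
So n4 = 1 and n5 = 1.

x=1, y=1, z=1, w=1, u=0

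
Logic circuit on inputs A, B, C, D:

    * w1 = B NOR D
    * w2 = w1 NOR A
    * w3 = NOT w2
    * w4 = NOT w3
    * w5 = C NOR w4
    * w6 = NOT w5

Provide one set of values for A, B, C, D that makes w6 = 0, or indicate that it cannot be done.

A=1, B=0, C=0, D=1

Check with A=1, B=0, C=0, D=1:
w1 = B NOR D = 0 NOR 1 = 0
w2 = w1 NOR A = 0 NOR 1 = 0
w3 = NOT w2 = NOT 0 = 1
w4 = NOT w3 = NOT 1 = 0
w5 = C NOR w4 = 0 NOR 0 = 1
w6 = NOT w5 = NOT 1 = 0
So w6 = 0 as required.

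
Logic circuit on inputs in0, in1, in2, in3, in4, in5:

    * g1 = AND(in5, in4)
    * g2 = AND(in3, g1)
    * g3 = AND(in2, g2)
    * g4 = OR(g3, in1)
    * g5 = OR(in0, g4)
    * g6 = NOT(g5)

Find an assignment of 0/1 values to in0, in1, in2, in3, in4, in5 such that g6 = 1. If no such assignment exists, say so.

in0=0, in1=0, in2=1, in3=1, in4=1, in5=0

g6 = NOT(g5) must be 1, so g5 = 0.
g5 = OR(in0, g4) must be 0, so both in0 = 0 and g4 = 0.
g4 = OR(g3, in1) must be 0, so both g3 = 0 and in1 = 0.
Check with in0=0, in1=0, in2=1, in3=1, in4=1, in5=0:
g1 = AND(in5, in4) = AND(0, 1) = 0
g2 = AND(in3, g1) = AND(1, 0) = 0
g3 = AND(in2, g2) = AND(1, 0) = 0
g4 = OR(g3, in1) = OR(0, 0) = 0
g5 = OR(in0, g4) = OR(0, 0) = 0
g6 = NOT(g5) = NOT 0 = 1
So g6 = 1 as required.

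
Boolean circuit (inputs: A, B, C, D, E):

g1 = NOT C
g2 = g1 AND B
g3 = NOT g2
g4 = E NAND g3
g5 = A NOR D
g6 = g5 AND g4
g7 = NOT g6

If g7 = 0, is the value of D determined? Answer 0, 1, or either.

g7 = NOT g6 must be 0, so g6 = 1.
g6 = g5 AND g4 must be 1, so both g5 = 1 and g4 = 1.
g5 = A NOR D must be 1, so both A = 0 and D = 0.
Every assignment with g7 = 0 has D = 0; there are 5 such assignment(s).

0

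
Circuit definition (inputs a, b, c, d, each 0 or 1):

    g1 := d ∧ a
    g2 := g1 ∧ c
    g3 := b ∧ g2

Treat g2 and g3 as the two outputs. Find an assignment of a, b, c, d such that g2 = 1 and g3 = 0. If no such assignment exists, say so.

a=1, b=0, c=1, d=1

Check with a=1, b=0, c=1, d=1:
g1 = d ∧ a = 1 ∧ 1 = 1
g2 = g1 ∧ c = 1 ∧ 1 = 1
g3 = b ∧ g2 = 0 ∧ 1 = 0
So g2 = 1 and g3 = 0.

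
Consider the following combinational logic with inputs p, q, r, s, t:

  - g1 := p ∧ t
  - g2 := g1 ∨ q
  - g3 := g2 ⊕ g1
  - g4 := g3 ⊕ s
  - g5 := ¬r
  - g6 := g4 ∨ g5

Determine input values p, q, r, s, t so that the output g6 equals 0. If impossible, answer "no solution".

Check with p=1 q=1 r=1 s=0 t=1:
g1 = p ∧ t = 1 ∧ 1 = 1
g2 = g1 ∨ q = 1 ∨ 1 = 1
g3 = g2 ⊕ g1 = 1 ⊕ 1 = 0
g4 = g3 ⊕ s = 0 ⊕ 0 = 0
g5 = ¬r = ¬1 = 0
g6 = g4 ∨ g5 = 0 ∨ 0 = 0
So g6 = 0 as required.

p=1 q=1 r=1 s=0 t=1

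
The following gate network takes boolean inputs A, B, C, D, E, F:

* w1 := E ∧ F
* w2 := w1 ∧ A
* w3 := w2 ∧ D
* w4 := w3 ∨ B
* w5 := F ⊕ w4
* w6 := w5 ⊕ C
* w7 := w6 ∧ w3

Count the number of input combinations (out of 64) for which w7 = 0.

w7 = w6 ∧ w3 must be 0, so at least one of w6, w3 is 0.
Enumerating the 64 input combinations, 62 give w7 = 0 and 2 give w7 = 1.

62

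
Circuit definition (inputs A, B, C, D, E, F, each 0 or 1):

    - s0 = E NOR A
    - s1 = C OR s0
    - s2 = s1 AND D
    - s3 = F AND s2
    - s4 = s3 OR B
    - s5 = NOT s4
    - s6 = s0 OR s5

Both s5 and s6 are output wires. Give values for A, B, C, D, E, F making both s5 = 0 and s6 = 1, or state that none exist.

A=0 B=1 C=0 D=1 E=0 F=0

Check with A=0 B=1 C=0 D=1 E=0 F=0:
s0 = E NOR A = 0 NOR 0 = 1
s1 = C OR s0 = 0 OR 1 = 1
s2 = s1 AND D = 1 AND 1 = 1
s3 = F AND s2 = 0 AND 1 = 0
s4 = s3 OR B = 0 OR 1 = 1
s5 = NOT s4 = NOT 1 = 0
s6 = s0 OR s5 = 1 OR 0 = 1
So s5 = 0 and s6 = 1.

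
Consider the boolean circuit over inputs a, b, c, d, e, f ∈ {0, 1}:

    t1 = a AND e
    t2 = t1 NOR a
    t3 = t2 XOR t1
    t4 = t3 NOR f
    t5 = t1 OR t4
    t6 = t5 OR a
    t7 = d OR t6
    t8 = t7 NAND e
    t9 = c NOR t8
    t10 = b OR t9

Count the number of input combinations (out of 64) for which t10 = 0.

t10 = b OR t9 must be 0, so both b = 0 and t9 = 0.
t9 = c NOR t8 must be 0, so at least one of c, t8 is 1.
Enumerating the 64 input combinations, 26 give t10 = 0 and 38 give t10 = 1.

26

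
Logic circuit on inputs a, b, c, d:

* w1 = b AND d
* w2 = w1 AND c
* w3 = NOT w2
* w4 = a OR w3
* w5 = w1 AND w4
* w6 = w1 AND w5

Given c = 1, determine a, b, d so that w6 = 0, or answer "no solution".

w6 = w1 AND w5 must be 0, so at least one of w1, w5 is 0.
Check with c = 1 and a=1, b=0, d=0:
w1 = b AND d = 0 AND 0 = 0
w2 = w1 AND c = 0 AND 1 = 0
w3 = NOT w2 = NOT 0 = 1
w4 = a OR w3 = 1 OR 1 = 1
w5 = w1 AND w4 = 0 AND 1 = 0
w6 = w1 AND w5 = 0 AND 0 = 0
So w6 = 0.

a=1 b=0 d=0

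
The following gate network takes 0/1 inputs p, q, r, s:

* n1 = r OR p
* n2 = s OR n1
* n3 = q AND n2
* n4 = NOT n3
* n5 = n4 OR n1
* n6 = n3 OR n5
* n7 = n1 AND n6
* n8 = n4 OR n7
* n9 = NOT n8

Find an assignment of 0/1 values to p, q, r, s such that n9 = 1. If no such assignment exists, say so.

n9 = NOT n8 must be 1, so n8 = 0.
n8 = n4 OR n7 must be 0, so both n4 = 0 and n7 = 0.
Check with p=0, q=1, r=0, s=1:
n1 = r OR p = 0 OR 0 = 0
n2 = s OR n1 = 1 OR 0 = 1
n3 = q AND n2 = 1 AND 1 = 1
n4 = NOT n3 = NOT 1 = 0
n5 = n4 OR n1 = 0 OR 0 = 0
n6 = n3 OR n5 = 1 OR 0 = 1
n7 = n1 AND n6 = 0 AND 1 = 0
n8 = n4 OR n7 = 0 OR 0 = 0
n9 = NOT n8 = NOT 0 = 1
So n9 = 1 as required.

p=0, q=1, r=0, s=1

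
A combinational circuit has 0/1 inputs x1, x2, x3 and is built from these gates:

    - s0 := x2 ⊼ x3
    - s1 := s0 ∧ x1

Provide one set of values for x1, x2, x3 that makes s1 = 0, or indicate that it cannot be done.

s1 = s0 ∧ x1 must be 0, so at least one of s0, x1 is 0.
Check with x1=0 x2=0 x3=0:
s0 = x2 ⊼ x3 = 0 ⊼ 0 = 1
s1 = s0 ∧ x1 = 1 ∧ 0 = 0
So s1 = 0 as required.

x1=0 x2=0 x3=0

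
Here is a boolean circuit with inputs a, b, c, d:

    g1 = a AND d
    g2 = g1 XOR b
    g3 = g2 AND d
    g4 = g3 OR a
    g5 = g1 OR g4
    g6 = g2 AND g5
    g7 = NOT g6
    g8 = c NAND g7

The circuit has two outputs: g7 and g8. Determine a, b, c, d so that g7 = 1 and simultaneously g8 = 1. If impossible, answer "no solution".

a=0 b=0 c=0 d=0

Check with a=0 b=0 c=0 d=0:
g1 = a AND d = 0 AND 0 = 0
g2 = g1 XOR b = 0 XOR 0 = 0
g3 = g2 AND d = 0 AND 0 = 0
g4 = g3 OR a = 0 OR 0 = 0
g5 = g1 OR g4 = 0 OR 0 = 0
g6 = g2 AND g5 = 0 AND 0 = 0
g7 = NOT g6 = NOT 0 = 1
g8 = c NAND g7 = 0 NAND 1 = 1
So g7 = 1 and g8 = 1.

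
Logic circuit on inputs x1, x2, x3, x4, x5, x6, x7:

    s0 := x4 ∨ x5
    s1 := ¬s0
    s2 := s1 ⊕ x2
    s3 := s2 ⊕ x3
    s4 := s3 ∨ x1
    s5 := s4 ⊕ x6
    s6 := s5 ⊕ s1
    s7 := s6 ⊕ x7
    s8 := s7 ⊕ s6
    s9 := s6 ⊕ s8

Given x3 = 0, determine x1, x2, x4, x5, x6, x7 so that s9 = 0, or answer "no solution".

x1=0, x2=0, x4=1, x5=1, x6=1, x7=1

s9 = s6 ⊕ s8 must be 0, so s6 and s8 are equal.
Check with x3 = 0 and x1=0, x2=0, x4=1, x5=1, x6=1, x7=1:
s0 = x4 ∨ x5 = 1 ∨ 1 = 1
s1 = ¬s0 = ¬1 = 0
s2 = s1 ⊕ x2 = 0 ⊕ 0 = 0
s3 = s2 ⊕ x3 = 0 ⊕ 0 = 0
s4 = s3 ∨ x1 = 0 ∨ 0 = 0
s5 = s4 ⊕ x6 = 0 ⊕ 1 = 1
s6 = s5 ⊕ s1 = 1 ⊕ 0 = 1
s7 = s6 ⊕ x7 = 1 ⊕ 1 = 0
s8 = s7 ⊕ s6 = 0 ⊕ 1 = 1
s9 = s6 ⊕ s8 = 1 ⊕ 1 = 0
So s9 = 0.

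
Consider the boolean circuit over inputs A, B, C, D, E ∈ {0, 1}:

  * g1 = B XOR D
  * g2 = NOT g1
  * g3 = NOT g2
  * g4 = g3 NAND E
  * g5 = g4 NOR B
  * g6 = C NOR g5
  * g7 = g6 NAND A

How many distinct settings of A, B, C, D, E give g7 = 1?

25

g7 = g6 NAND A must be 1, so at least one of g6, A is 0.
Enumerating the 32 input combinations, 25 give g7 = 1 and 7 give g7 = 0.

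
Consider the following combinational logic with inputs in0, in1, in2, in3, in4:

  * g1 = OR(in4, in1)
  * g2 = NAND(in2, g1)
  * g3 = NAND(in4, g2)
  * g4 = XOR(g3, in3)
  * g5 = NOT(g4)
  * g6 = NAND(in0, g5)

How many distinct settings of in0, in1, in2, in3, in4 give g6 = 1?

g6 = NAND(in0, g5) must be 1, so at least one of in0, g5 is 0.
Enumerating the 32 input combinations, 24 give g6 = 1 and 8 give g6 = 0.

24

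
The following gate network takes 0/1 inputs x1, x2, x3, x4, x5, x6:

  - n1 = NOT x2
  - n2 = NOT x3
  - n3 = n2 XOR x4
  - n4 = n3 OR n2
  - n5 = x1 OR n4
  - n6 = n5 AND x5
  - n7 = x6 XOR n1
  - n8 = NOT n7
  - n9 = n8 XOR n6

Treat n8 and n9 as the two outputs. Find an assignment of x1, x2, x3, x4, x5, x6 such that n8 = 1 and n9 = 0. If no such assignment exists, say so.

x1=0, x2=0, x3=0, x4=1, x5=1, x6=1

Check with x1=0, x2=0, x3=0, x4=1, x5=1, x6=1:
n1 = NOT x2 = NOT 0 = 1
n2 = NOT x3 = NOT 0 = 1
n3 = n2 XOR x4 = 1 XOR 1 = 0
n4 = n3 OR n2 = 0 OR 1 = 1
n5 = x1 OR n4 = 0 OR 1 = 1
n6 = n5 AND x5 = 1 AND 1 = 1
n7 = x6 XOR n1 = 1 XOR 1 = 0
n8 = NOT n7 = NOT 0 = 1
n9 = n8 XOR n6 = 1 XOR 1 = 0
So n8 = 1 and n9 = 0.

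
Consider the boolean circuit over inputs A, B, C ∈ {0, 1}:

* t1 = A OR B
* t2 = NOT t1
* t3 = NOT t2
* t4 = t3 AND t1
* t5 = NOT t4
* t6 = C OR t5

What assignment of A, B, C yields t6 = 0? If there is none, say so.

t6 = C OR t5 must be 0, so both C = 0 and t5 = 0.
t5 = NOT t4 must be 0, so t4 = 1.
t4 = t3 AND t1 must be 1, so both t3 = 1 and t1 = 1.
Check with A=0, B=1, C=0:
t1 = A OR B = 0 OR 1 = 1
t2 = NOT t1 = NOT 1 = 0
t3 = NOT t2 = NOT 0 = 1
t4 = t3 AND t1 = 1 AND 1 = 1
t5 = NOT t4 = NOT 1 = 0
t6 = C OR t5 = 0 OR 0 = 0
So t6 = 0 as required.

A=0, B=1, C=0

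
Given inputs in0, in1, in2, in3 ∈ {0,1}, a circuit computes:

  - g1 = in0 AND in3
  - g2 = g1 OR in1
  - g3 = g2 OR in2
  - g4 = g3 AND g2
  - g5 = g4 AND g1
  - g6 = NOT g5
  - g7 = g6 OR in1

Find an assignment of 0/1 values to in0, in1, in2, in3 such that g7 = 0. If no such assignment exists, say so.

g7 = g6 OR in1 must be 0, so both g6 = 0 and in1 = 0.
g6 = NOT g5 must be 0, so g5 = 1.
Check with in0=1 in1=0 in2=1 in3=1:
g1 = in0 AND in3 = 1 AND 1 = 1
g2 = g1 OR in1 = 1 OR 0 = 1
g3 = g2 OR in2 = 1 OR 1 = 1
g4 = g3 AND g2 = 1 AND 1 = 1
g5 = g4 AND g1 = 1 AND 1 = 1
g6 = NOT g5 = NOT 1 = 0
g7 = g6 OR in1 = 0 OR 0 = 0
So g7 = 0 as required.

in0=1 in1=0 in2=1 in3=1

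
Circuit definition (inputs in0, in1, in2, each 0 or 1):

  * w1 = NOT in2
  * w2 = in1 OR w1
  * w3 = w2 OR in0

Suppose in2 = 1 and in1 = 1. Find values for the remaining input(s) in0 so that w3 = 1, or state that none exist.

in0=1

w3 = w2 OR in0 must be 1, so at least one of w2, in0 is 1.
Check with in2 = 1 and in1 = 1 and in0=1:
w1 = NOT in2 = NOT 1 = 0
w2 = in1 OR w1 = 1 OR 0 = 1
w3 = w2 OR in0 = 1 OR 1 = 1
So w3 = 1.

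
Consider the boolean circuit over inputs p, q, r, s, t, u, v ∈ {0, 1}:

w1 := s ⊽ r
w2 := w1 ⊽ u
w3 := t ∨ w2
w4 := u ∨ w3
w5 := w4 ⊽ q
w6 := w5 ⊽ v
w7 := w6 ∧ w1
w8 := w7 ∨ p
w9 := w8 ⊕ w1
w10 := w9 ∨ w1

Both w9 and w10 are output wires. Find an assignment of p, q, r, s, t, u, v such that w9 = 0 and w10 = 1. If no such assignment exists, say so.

p=1, q=0, r=0, s=0, t=1, u=1, v=0

Check with p=1, q=0, r=0, s=0, t=1, u=1, v=0:
w1 = s ⊽ r = 0 ⊽ 0 = 1
w2 = w1 ⊽ u = 1 ⊽ 1 = 0
w3 = t ∨ w2 = 1 ∨ 0 = 1
w4 = u ∨ w3 = 1 ∨ 1 = 1
w5 = w4 ⊽ q = 1 ⊽ 0 = 0
w6 = w5 ⊽ v = 0 ⊽ 0 = 1
w7 = w6 ∧ w1 = 1 ∧ 1 = 1
w8 = w7 ∨ p = 1 ∨ 1 = 1
w9 = w8 ⊕ w1 = 1 ⊕ 1 = 0
w10 = w9 ∨ w1 = 0 ∨ 1 = 1
So w9 = 0 and w10 = 1.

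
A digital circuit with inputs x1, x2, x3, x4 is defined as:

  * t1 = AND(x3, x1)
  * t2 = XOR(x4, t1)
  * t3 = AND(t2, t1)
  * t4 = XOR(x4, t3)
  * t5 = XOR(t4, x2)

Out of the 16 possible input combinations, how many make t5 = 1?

t5 = XOR(t4, x2) must be 1, so t4 and x2 differ.
Enumerating the 16 input combinations, 8 give t5 = 1 and 8 give t5 = 0.

8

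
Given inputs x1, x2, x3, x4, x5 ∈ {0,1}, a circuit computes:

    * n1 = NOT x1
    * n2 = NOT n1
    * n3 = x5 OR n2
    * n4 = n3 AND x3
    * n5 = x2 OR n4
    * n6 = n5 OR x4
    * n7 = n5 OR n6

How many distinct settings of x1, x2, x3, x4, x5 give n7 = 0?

5

n7 = n5 OR n6 must be 0, so both n5 = 0 and n6 = 0.
Satisfying assignments:
  x1=0, x2=0, x3=0, x4=0, x5=0
  x1=0, x2=0, x3=0, x4=0, x5=1
  x1=0, x2=0, x3=1, x4=0, x5=0
  x1=1, x2=0, x3=0, x4=0, x5=0
  x1=1, x2=0, x3=0, x4=0, x5=1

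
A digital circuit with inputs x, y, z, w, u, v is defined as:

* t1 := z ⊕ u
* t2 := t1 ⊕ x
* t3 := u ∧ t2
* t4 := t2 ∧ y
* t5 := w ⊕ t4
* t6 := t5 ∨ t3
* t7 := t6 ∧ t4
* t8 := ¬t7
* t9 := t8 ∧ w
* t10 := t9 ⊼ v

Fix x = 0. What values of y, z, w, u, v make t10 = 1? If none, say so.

y=1, z=0, w=1, u=1, v=1

t10 = t9 ⊼ v must be 1, so at least one of t9, v is 0.
Check with x = 0 and y=1, z=0, w=1, u=1, v=1:
t1 = z ⊕ u = 0 ⊕ 1 = 1
t2 = t1 ⊕ x = 1 ⊕ 0 = 1
t3 = u ∧ t2 = 1 ∧ 1 = 1
t4 = t2 ∧ y = 1 ∧ 1 = 1
t5 = w ⊕ t4 = 1 ⊕ 1 = 0
t6 = t5 ∨ t3 = 0 ∨ 1 = 1
t7 = t6 ∧ t4 = 1 ∧ 1 = 1
t8 = ¬t7 = ¬1 = 0
t9 = t8 ∧ w = 0 ∧ 1 = 0
t10 = t9 ⊼ v = 0 ⊼ 1 = 1
So t10 = 1.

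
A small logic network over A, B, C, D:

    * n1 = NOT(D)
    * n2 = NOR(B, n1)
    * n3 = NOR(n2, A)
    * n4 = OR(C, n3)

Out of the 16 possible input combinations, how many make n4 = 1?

11

n4 = OR(C, n3) must be 1, so at least one of C, n3 is 1.
Enumerating the 16 input combinations, 11 give n4 = 1 and 5 give n4 = 0.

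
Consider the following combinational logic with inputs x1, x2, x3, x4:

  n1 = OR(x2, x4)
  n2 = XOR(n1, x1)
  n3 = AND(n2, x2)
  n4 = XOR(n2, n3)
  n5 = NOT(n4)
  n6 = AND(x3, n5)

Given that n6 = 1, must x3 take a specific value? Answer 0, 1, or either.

1

n6 = AND(x3, n5) must be 1, so both x3 = 1 and n5 = 1.
n5 = NOT(n4) must be 1, so n4 = 0.
n4 = XOR(n2, n3) must be 0, so n2 and n3 are equal.
Every assignment with n6 = 1 has x3 = 1; there are 6 such assignment(s).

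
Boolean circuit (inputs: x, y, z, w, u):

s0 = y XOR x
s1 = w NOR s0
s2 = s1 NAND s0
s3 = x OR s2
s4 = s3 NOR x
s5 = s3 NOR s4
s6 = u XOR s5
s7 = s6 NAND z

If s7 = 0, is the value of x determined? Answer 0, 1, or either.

either

Both values of x occur among assignments with s7 = 0:
  x=0: x=0, y=0, z=1, w=0, u=1
  x=1: x=1, y=0, z=1, w=0, u=1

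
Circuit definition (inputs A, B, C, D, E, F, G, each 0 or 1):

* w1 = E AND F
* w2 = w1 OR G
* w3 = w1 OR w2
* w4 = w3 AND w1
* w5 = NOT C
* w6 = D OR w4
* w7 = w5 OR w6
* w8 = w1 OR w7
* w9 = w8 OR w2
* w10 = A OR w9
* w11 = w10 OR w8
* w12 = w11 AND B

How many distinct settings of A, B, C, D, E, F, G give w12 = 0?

w12 = w11 AND B must be 0, so at least one of w11, B is 0.
Enumerating the 128 input combinations, 67 give w12 = 0 and 61 give w12 = 1.

67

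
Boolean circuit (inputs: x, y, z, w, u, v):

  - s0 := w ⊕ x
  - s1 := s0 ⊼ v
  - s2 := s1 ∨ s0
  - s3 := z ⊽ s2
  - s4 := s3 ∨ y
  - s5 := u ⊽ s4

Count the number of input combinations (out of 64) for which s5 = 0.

48

s5 = u ⊽ s4 must be 0, so at least one of u, s4 is 1.
Enumerating the 64 input combinations, 48 give s5 = 0 and 16 give s5 = 1.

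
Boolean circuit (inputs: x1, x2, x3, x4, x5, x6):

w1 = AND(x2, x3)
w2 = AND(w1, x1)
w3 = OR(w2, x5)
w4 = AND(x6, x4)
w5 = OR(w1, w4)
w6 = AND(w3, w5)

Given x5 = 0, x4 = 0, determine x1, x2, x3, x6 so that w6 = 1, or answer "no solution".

Check with x5 = 0, x4 = 0 and x1=1, x2=1, x3=1, x6=0:
w1 = AND(x2, x3) = AND(1, 1) = 1
w2 = AND(w1, x1) = AND(1, 1) = 1
w3 = OR(w2, x5) = OR(1, 0) = 1
w4 = AND(x6, x4) = AND(0, 0) = 0
w5 = OR(w1, w4) = OR(1, 0) = 1
w6 = AND(w3, w5) = AND(1, 1) = 1
So w6 = 1.

x1=1, x2=1, x3=1, x6=0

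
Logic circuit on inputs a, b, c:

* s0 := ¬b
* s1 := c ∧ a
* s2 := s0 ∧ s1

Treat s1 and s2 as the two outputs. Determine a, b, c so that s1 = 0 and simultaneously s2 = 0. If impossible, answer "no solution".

a=0 b=0 c=1

Check with a=0 b=0 c=1:
s0 = ¬b = ¬0 = 1
s1 = c ∧ a = 1 ∧ 0 = 0
s2 = s0 ∧ s1 = 1 ∧ 0 = 0
So s1 = 0 and s2 = 0.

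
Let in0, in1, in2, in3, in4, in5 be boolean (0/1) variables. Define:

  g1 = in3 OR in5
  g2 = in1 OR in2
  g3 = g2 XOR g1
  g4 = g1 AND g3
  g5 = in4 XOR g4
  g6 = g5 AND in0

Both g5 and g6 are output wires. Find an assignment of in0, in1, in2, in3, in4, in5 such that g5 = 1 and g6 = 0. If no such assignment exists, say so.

Check with in0=0 in1=1 in2=0 in3=0 in4=1 in5=0:
g1 = in3 OR in5 = 0 OR 0 = 0
g2 = in1 OR in2 = 1 OR 0 = 1
g3 = g2 XOR g1 = 1 XOR 0 = 1
g4 = g1 AND g3 = 0 AND 1 = 0
g5 = in4 XOR g4 = 1 XOR 0 = 1
g6 = g5 AND in0 = 1 AND 0 = 0
So g5 = 1 and g6 = 0.

in0=0 in1=1 in2=0 in3=0 in4=1 in5=0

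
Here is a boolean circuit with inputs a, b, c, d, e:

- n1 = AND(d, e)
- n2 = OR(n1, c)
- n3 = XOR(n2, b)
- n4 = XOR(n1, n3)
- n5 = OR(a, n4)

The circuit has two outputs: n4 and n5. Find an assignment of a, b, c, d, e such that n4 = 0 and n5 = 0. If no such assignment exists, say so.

Check with a=0 b=0 c=1 d=1 e=1:
n1 = AND(d, e) = AND(1, 1) = 1
n2 = OR(n1, c) = OR(1, 1) = 1
n3 = XOR(n2, b) = XOR(1, 0) = 1
n4 = XOR(n1, n3) = XOR(1, 1) = 0
n5 = OR(a, n4) = OR(0, 0) = 0
So n4 = 0 and n5 = 0.

a=0 b=0 c=1 d=1 e=1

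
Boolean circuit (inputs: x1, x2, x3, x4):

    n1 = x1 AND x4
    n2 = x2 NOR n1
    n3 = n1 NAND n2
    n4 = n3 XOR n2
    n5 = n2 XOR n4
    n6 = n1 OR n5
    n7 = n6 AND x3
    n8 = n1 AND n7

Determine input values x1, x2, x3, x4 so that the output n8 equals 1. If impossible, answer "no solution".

x1=1, x2=0, x3=1, x4=1

n8 = n1 AND n7 must be 1, so both n1 = 1 and n7 = 1.
n1 = x1 AND x4 must be 1, so both x1 = 1 and x4 = 1.
Check with x1=1, x2=0, x3=1, x4=1:
n1 = x1 AND x4 = 1 AND 1 = 1
n2 = x2 NOR n1 = 0 NOR 1 = 0
n3 = n1 NAND n2 = 1 NAND 0 = 1
n4 = n3 XOR n2 = 1 XOR 0 = 1
n5 = n2 XOR n4 = 0 XOR 1 = 1
n6 = n1 OR n5 = 1 OR 1 = 1
n7 = n6 AND x3 = 1 AND 1 = 1
n8 = n1 AND n7 = 1 AND 1 = 1
So n8 = 1 as required.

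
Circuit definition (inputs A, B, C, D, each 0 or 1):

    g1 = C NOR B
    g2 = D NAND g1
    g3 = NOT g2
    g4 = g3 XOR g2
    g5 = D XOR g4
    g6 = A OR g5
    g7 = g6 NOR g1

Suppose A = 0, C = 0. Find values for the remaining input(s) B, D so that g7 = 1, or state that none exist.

B=1, D=1

Check with A = 0, C = 0 and B=1, D=1:
g1 = C NOR B = 0 NOR 1 = 0
g2 = D NAND g1 = 1 NAND 0 = 1
g3 = NOT g2 = NOT 1 = 0
g4 = g3 XOR g2 = 0 XOR 1 = 1
g5 = D XOR g4 = 1 XOR 1 = 0
g6 = A OR g5 = 0 OR 0 = 0
g7 = g6 NOR g1 = 0 NOR 0 = 1
So g7 = 1.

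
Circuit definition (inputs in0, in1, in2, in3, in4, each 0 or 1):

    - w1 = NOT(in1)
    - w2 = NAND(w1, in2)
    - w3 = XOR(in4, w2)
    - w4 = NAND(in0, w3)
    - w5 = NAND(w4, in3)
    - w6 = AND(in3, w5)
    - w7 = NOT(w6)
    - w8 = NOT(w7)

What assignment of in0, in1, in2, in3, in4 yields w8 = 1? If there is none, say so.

w8 = NOT(w7) must be 1, so w7 = 0.
w7 = NOT(w6) must be 0, so w6 = 1.
w6 = AND(in3, w5) must be 1, so both in3 = 1 and w5 = 1.
Check with in0=1, in1=1, in2=1, in3=1, in4=0:
w1 = NOT(in1) = NOT 1 = 0
w2 = NAND(w1, in2) = NAND(0, 1) = 1
w3 = XOR(in4, w2) = XOR(0, 1) = 1
w4 = NAND(in0, w3) = NAND(1, 1) = 0
w5 = NAND(w4, in3) = NAND(0, 1) = 1
w6 = AND(in3, w5) = AND(1, 1) = 1
w7 = NOT(w6) = NOT 1 = 0
w8 = NOT(w7) = NOT 0 = 1
So w8 = 1 as required.

in0=1, in1=1, in2=1, in3=1, in4=0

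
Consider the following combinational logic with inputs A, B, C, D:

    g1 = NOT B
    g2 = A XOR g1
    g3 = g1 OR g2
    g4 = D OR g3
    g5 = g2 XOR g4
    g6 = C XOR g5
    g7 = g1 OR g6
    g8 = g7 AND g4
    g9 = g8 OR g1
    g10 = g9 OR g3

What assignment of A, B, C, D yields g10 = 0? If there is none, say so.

A=0, B=1, C=1, D=1

g10 = g9 OR g3 must be 0, so both g9 = 0 and g3 = 0.
g9 = g8 OR g1 must be 0, so both g8 = 0 and g1 = 0.
g3 = g1 OR g2 must be 0, so both g1 = 0 and g2 = 0.
Check with A=0, B=1, C=1, D=1:
g1 = NOT B = NOT 1 = 0
g2 = A XOR g1 = 0 XOR 0 = 0
g3 = g1 OR g2 = 0 OR 0 = 0
g4 = D OR g3 = 1 OR 0 = 1
g5 = g2 XOR g4 = 0 XOR 1 = 1
g6 = C XOR g5 = 1 XOR 1 = 0
g7 = g1 OR g6 = 0 OR 0 = 0
g8 = g7 AND g4 = 0 AND 1 = 0
g9 = g8 OR g1 = 0 OR 0 = 0
g10 = g9 OR g3 = 0 OR 0 = 0
So g10 = 0 as required.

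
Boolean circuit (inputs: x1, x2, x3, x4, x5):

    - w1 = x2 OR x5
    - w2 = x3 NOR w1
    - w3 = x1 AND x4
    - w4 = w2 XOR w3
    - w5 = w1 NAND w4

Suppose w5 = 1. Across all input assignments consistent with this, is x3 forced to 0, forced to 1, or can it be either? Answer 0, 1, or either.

either

Both values of x3 occur among assignments with w5 = 1:
  x3=0: x1=0, x2=0, x3=0, x4=0, x5=0
  x3=1: x1=0, x2=0, x3=1, x4=0, x5=0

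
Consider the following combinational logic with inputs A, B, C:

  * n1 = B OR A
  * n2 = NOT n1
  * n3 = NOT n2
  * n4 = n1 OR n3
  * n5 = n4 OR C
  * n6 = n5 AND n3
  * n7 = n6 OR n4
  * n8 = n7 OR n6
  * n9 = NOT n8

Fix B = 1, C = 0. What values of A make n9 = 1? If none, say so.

no solution exists

With B = 1, C = 0 fixed, none of the 2 settings of A give n9 = 1.
For example, with A=0:
n1 = B OR A = 1 OR 0 = 1
n2 = NOT n1 = NOT 1 = 0
n3 = NOT n2 = NOT 0 = 1
n4 = n1 OR n3 = 1 OR 1 = 1
n5 = n4 OR C = 1 OR 0 = 1
n6 = n5 AND n3 = 1 AND 1 = 1
n7 = n6 OR n4 = 1 OR 1 = 1
n8 = n7 OR n6 = 1 OR 1 = 1
n9 = NOT n8 = NOT 1 = 0
giving n9 = 0 ≠ 1.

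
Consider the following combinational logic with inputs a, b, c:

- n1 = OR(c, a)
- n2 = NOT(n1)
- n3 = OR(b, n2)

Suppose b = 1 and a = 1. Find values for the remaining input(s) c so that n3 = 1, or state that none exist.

c=0

n3 = OR(b, n2) must be 1, so at least one of b, n2 is 1.
Check with b = 1 and a = 1 and c=0:
n1 = OR(c, a) = OR(0, 1) = 1
n2 = NOT(n1) = NOT 1 = 0
n3 = OR(b, n2) = OR(1, 0) = 1
So n3 = 1.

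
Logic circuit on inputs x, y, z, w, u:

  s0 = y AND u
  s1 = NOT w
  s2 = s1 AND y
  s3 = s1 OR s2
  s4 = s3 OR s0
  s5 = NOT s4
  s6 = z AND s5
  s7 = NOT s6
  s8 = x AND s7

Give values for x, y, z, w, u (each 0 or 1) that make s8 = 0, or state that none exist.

s8 = x AND s7 must be 0, so at least one of x, s7 is 0.
Check with x=0, y=1, z=0, w=1, u=1:
s0 = y AND u = 1 AND 1 = 1
s1 = NOT w = NOT 1 = 0
s2 = s1 AND y = 0 AND 1 = 0
s3 = s1 OR s2 = 0 OR 0 = 0
s4 = s3 OR s0 = 0 OR 1 = 1
s5 = NOT s4 = NOT 1 = 0
s6 = z AND s5 = 0 AND 0 = 0
s7 = NOT s6 = NOT 0 = 1
s8 = x AND s7 = 0 AND 1 = 0
So s8 = 0 as required.

x=0, y=1, z=0, w=1, u=1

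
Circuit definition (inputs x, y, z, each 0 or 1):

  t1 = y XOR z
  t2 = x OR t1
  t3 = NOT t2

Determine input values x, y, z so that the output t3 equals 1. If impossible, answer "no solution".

x=0, y=1, z=1

t3 = NOT t2 must be 1, so t2 = 0.
Check with x=0, y=1, z=1:
t1 = y XOR z = 1 XOR 1 = 0
t2 = x OR t1 = 0 OR 0 = 0
t3 = NOT t2 = NOT 0 = 1
So t3 = 1 as required.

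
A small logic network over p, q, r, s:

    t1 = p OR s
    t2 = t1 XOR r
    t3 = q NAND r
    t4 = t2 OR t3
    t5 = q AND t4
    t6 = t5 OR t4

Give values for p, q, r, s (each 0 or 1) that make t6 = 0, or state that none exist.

t6 = t5 OR t4 must be 0, so both t5 = 0 and t4 = 0.
t5 = q AND t4 must be 0, so at least one of q, t4 is 0.
t4 = t2 OR t3 must be 0, so both t2 = 0 and t3 = 0.
Check with p=0 q=1 r=1 s=1:
t1 = p OR s = 0 OR 1 = 1
t2 = t1 XOR r = 1 XOR 1 = 0
t3 = q NAND r = 1 NAND 1 = 0
t4 = t2 OR t3 = 0 OR 0 = 0
t5 = q AND t4 = 1 AND 0 = 0
t6 = t5 OR t4 = 0 OR 0 = 0
So t6 = 0 as required.

p=0 q=1 r=1 s=1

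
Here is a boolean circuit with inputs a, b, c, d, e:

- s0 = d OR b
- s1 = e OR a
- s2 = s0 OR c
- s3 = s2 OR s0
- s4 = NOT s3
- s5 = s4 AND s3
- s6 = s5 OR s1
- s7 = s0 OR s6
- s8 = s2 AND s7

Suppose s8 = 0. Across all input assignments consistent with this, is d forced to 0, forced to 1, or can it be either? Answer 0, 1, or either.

0

s8 = s2 AND s7 must be 0, so at least one of s2, s7 is 0.
Every assignment with s8 = 0 has d = 0; there are 5 such assignment(s).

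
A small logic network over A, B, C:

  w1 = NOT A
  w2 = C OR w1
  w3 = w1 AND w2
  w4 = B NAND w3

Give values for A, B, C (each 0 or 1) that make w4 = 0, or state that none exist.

A=0, B=1, C=0

w4 = B NAND w3 must be 0, so both B = 1 and w3 = 1.
w3 = w1 AND w2 must be 1, so both w1 = 1 and w2 = 1.
w1 = NOT A must be 1, so A = 0.
Check with A=0, B=1, C=0:
w1 = NOT A = NOT 0 = 1
w2 = C OR w1 = 0 OR 1 = 1
w3 = w1 AND w2 = 1 AND 1 = 1
w4 = B NAND w3 = 1 NAND 1 = 0
So w4 = 0 as required.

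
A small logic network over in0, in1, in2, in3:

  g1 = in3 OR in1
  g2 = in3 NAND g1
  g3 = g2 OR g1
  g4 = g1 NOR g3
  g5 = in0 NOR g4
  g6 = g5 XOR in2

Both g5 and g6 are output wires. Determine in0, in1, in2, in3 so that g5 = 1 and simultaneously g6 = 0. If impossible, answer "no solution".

Check with in0=0, in1=1, in2=1, in3=0:
g1 = in3 OR in1 = 0 OR 1 = 1
g2 = in3 NAND g1 = 0 NAND 1 = 1
g3 = g2 OR g1 = 1 OR 1 = 1
g4 = g1 NOR g3 = 1 NOR 1 = 0
g5 = in0 NOR g4 = 0 NOR 0 = 1
g6 = g5 XOR in2 = 1 XOR 1 = 0
So g5 = 1 and g6 = 0.

in0=0, in1=1, in2=1, in3=0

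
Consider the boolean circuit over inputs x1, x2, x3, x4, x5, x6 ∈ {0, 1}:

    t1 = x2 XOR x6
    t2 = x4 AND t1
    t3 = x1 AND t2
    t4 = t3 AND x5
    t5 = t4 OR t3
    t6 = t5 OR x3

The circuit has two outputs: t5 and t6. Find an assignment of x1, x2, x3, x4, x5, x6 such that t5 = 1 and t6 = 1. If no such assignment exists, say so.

Check with x1=1, x2=0, x3=0, x4=1, x5=0, x6=1:
t1 = x2 XOR x6 = 0 XOR 1 = 1
t2 = x4 AND t1 = 1 AND 1 = 1
t3 = x1 AND t2 = 1 AND 1 = 1
t4 = t3 AND x5 = 1 AND 0 = 0
t5 = t4 OR t3 = 0 OR 1 = 1
t6 = t5 OR x3 = 1 OR 0 = 1
So t5 = 1 and t6 = 1.

x1=1, x2=0, x3=0, x4=1, x5=0, x6=1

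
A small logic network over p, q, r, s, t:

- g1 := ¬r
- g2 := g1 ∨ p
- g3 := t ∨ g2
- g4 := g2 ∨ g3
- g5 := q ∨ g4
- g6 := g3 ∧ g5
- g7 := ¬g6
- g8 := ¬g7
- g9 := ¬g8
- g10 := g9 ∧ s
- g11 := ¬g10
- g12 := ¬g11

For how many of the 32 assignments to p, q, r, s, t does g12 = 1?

g12 = ¬g11 must be 1, so g11 = 0.
Satisfying assignments:
  p=0, q=0, r=1, s=1, t=0
  p=0, q=1, r=1, s=1, t=0

2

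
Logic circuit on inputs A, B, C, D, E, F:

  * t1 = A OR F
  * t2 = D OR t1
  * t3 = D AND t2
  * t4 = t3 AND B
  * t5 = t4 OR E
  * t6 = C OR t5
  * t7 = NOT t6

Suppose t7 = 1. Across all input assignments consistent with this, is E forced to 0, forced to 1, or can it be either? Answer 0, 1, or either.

t7 = NOT t6 must be 1, so t6 = 0.
t6 = C OR t5 must be 0, so both C = 0 and t5 = 0.
Every assignment with t7 = 1 has E = 0; there are 12 such assignment(s).

0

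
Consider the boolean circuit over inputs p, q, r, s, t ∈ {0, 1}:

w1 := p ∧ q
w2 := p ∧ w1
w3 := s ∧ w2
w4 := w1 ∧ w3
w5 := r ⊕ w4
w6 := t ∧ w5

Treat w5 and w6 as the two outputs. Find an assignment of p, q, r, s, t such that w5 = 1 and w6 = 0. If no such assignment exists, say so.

Check with p=1, q=1, r=1, s=0, t=0:
w1 = p ∧ q = 1 ∧ 1 = 1
w2 = p ∧ w1 = 1 ∧ 1 = 1
w3 = s ∧ w2 = 0 ∧ 1 = 0
w4 = w1 ∧ w3 = 1 ∧ 0 = 0
w5 = r ⊕ w4 = 1 ⊕ 0 = 1
w6 = t ∧ w5 = 0 ∧ 1 = 0
So w5 = 1 and w6 = 0.

p=1, q=1, r=1, s=0, t=0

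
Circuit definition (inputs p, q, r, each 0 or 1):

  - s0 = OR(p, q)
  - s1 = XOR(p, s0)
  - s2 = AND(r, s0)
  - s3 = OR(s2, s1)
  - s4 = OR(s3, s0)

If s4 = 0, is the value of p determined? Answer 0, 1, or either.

s4 = OR(s3, s0) must be 0, so both s3 = 0 and s0 = 0.
s3 = OR(s2, s1) must be 0, so both s2 = 0 and s1 = 0.
Every assignment with s4 = 0 has p = 0; there are 2 such assignment(s).
  p=0, q=0, r=0
  p=0, q=0, r=1

0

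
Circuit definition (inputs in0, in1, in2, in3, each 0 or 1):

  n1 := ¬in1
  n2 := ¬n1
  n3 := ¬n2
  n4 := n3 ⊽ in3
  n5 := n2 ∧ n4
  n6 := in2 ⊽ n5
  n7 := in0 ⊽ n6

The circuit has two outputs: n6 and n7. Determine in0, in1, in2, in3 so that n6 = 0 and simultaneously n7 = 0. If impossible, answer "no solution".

Check with in0=1, in1=0, in2=1, in3=1:
n1 = ¬in1 = ¬0 = 1
n2 = ¬n1 = ¬1 = 0
n3 = ¬n2 = ¬0 = 1
n4 = n3 ⊽ in3 = 1 ⊽ 1 = 0
n5 = n2 ∧ n4 = 0 ∧ 0 = 0
n6 = in2 ⊽ n5 = 1 ⊽ 0 = 0
n7 = in0 ⊽ n6 = 1 ⊽ 0 = 0
So n6 = 0 and n7 = 0.

in0=1, in1=0, in2=1, in3=1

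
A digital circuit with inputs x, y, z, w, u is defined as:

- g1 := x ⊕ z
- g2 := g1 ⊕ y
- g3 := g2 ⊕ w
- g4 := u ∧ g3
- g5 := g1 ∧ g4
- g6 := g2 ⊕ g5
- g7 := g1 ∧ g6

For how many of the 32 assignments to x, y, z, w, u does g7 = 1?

8

g7 = g1 ∧ g6 must be 1, so both g1 = 1 and g6 = 1.
g1 = x ⊕ z must be 1, so x and z differ.
Enumerating the 32 input combinations, 8 give g7 = 1 and 24 give g7 = 0.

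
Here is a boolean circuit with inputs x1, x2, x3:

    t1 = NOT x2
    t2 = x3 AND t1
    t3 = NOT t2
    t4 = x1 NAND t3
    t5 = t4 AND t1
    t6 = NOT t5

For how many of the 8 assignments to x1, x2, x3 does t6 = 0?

t6 = NOT t5 must be 0, so t5 = 1.
t5 = t4 AND t1 must be 1, so both t4 = 1 and t1 = 1.
t4 = x1 NAND t3 must be 1, so at least one of x1, t3 is 0.
Satisfying assignments:
  x1=0, x2=0, x3=0
  x1=0, x2=0, x3=1
  x1=1, x2=0, x3=1

3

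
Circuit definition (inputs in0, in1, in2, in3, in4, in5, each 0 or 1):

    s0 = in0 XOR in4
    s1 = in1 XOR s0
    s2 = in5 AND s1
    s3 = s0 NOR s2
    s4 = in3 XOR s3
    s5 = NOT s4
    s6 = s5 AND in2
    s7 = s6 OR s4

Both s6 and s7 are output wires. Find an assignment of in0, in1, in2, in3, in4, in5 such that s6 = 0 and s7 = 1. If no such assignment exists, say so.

Check with in0=1 in1=0 in2=1 in3=0 in4=1 in5=0:
s0 = in0 XOR in4 = 1 XOR 1 = 0
s1 = in1 XOR s0 = 0 XOR 0 = 0
s2 = in5 AND s1 = 0 AND 0 = 0
s3 = s0 NOR s2 = 0 NOR 0 = 1
s4 = in3 XOR s3 = 0 XOR 1 = 1
s5 = NOT s4 = NOT 1 = 0
s6 = s5 AND in2 = 0 AND 1 = 0
s7 = s6 OR s4 = 0 OR 1 = 1
So s6 = 0 and s7 = 1.

in0=1 in1=0 in2=1 in3=0 in4=1 in5=0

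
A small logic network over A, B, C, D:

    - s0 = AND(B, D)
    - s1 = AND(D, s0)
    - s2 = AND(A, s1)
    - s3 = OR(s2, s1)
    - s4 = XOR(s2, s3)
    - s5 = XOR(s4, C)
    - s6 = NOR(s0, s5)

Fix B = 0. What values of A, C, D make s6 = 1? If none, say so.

A=1, C=0, D=0

s6 = NOR(s0, s5) must be 1, so both s0 = 0 and s5 = 0.
Check with B = 0 and A=1, C=0, D=0:
s0 = AND(B, D) = AND(0, 0) = 0
s1 = AND(D, s0) = AND(0, 0) = 0
s2 = AND(A, s1) = AND(1, 0) = 0
s3 = OR(s2, s1) = OR(0, 0) = 0
s4 = XOR(s2, s3) = XOR(0, 0) = 0
s5 = XOR(s4, C) = XOR(0, 0) = 0
s6 = NOR(s0, s5) = NOR(0, 0) = 1
So s6 = 1.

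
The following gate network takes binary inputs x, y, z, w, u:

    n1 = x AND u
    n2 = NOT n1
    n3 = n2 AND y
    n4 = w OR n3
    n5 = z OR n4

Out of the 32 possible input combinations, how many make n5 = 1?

n5 = z OR n4 must be 1, so at least one of z, n4 is 1.
Enumerating the 32 input combinations, 27 give n5 = 1 and 5 give n5 = 0.

27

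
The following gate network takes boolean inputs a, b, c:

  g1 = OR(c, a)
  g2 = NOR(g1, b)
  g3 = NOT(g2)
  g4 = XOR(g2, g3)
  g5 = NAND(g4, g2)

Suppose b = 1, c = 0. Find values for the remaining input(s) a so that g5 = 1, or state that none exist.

a=0

g5 = NAND(g4, g2) must be 1, so at least one of g4, g2 is 0.
Check with b = 1, c = 0 and a=0:
g1 = OR(c, a) = OR(0, 0) = 0
g2 = NOR(g1, b) = NOR(0, 1) = 0
g3 = NOT(g2) = NOT 0 = 1
g4 = XOR(g2, g3) = XOR(0, 1) = 1
g5 = NAND(g4, g2) = NAND(1, 0) = 1
So g5 = 1.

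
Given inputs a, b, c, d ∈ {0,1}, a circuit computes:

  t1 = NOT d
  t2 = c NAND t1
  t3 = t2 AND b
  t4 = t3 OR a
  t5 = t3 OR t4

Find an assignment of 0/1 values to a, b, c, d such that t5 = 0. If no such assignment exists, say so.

a=0, b=0, c=1, d=0

Check with a=0, b=0, c=1, d=0:
t1 = NOT d = NOT 0 = 1
t2 = c NAND t1 = 1 NAND 1 = 0
t3 = t2 AND b = 0 AND 0 = 0
t4 = t3 OR a = 0 OR 0 = 0
t5 = t3 OR t4 = 0 OR 0 = 0
So t5 = 0 as required.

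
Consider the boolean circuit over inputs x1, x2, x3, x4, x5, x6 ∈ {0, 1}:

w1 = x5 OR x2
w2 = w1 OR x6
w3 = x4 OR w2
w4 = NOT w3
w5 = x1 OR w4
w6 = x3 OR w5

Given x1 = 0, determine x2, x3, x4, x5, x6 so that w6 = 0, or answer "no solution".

x2=1, x3=0, x4=1, x5=1, x6=1

Check with x1 = 0 and x2=1, x3=0, x4=1, x5=1, x6=1:
w1 = x5 OR x2 = 1 OR 1 = 1
w2 = w1 OR x6 = 1 OR 1 = 1
w3 = x4 OR w2 = 1 OR 1 = 1
w4 = NOT w3 = NOT 1 = 0
w5 = x1 OR w4 = 0 OR 0 = 0
w6 = x3 OR w5 = 0 OR 0 = 0
So w6 = 0.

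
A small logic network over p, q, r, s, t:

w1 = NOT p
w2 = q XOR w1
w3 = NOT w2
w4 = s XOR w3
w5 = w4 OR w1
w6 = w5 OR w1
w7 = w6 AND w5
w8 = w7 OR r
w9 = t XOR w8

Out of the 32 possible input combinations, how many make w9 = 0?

w9 = t XOR w8 must be 0, so t and w8 are equal.
Enumerating the 32 input combinations, 16 give w9 = 0 and 16 give w9 = 1.

16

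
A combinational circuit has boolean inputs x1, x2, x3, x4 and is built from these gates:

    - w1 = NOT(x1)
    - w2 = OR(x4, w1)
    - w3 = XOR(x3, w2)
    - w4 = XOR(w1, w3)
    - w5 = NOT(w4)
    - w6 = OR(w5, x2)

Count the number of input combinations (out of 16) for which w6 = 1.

12

w6 = OR(w5, x2) must be 1, so at least one of w5, x2 is 1.
Enumerating the 16 input combinations, 12 give w6 = 1 and 4 give w6 = 0.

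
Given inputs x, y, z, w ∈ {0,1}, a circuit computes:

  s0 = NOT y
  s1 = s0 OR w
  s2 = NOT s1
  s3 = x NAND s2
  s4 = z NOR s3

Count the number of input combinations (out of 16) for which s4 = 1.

s4 = z NOR s3 must be 1, so both z = 0 and s3 = 0.
s3 = x NAND s2 must be 0, so both x = 1 and s2 = 1.
s2 = NOT s1 must be 1, so s1 = 0.
Satisfying assignments:
  x=1, y=1, z=0, w=0

1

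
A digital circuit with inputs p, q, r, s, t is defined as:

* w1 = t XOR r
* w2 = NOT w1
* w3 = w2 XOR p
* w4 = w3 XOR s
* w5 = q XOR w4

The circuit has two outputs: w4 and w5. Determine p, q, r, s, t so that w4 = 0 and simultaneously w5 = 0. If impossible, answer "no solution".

p=1, q=0, r=0, s=0, t=0

Check with p=1, q=0, r=0, s=0, t=0:
w1 = t XOR r = 0 XOR 0 = 0
w2 = NOT w1 = NOT 0 = 1
w3 = w2 XOR p = 1 XOR 1 = 0
w4 = w3 XOR s = 0 XOR 0 = 0
w5 = q XOR w4 = 0 XOR 0 = 0
So w4 = 0 and w5 = 0.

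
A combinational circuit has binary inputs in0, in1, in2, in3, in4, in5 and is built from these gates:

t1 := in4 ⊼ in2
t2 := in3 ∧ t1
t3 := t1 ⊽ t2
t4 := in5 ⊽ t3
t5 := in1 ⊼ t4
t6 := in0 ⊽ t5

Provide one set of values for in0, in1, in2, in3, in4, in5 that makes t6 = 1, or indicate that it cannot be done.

t6 = in0 ⊽ t5 must be 1, so both in0 = 0 and t5 = 0.
t5 = in1 ⊼ t4 must be 0, so both in1 = 1 and t4 = 1.
t4 = in5 ⊽ t3 must be 1, so both in5 = 0 and t3 = 0.
Check with in0=0, in1=1, in2=0, in3=1, in4=1, in5=0:
t1 = in4 ⊼ in2 = 1 ⊼ 0 = 1
t2 = in3 ∧ t1 = 1 ∧ 1 = 1
t3 = t1 ⊽ t2 = 1 ⊽ 1 = 0
t4 = in5 ⊽ t3 = 0 ⊽ 0 = 1
t5 = in1 ⊼ t4 = 1 ⊼ 1 = 0
t6 = in0 ⊽ t5 = 0 ⊽ 0 = 1
So t6 = 1 as required.

in0=0, in1=1, in2=0, in3=1, in4=1, in5=0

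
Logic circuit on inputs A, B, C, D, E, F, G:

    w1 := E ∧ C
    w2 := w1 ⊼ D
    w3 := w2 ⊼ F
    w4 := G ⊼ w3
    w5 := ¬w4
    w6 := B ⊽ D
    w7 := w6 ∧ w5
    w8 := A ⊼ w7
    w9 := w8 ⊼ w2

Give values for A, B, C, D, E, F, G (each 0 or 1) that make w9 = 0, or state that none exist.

w9 = w8 ⊼ w2 must be 0, so both w8 = 1 and w2 = 1.
w8 = A ⊼ w7 must be 1, so at least one of A, w7 is 0.
Check with A=0, B=0, C=1, D=0, E=0, F=0, G=1:
w1 = E ∧ C = 0 ∧ 1 = 0
w2 = w1 ⊼ D = 0 ⊼ 0 = 1
w3 = w2 ⊼ F = 1 ⊼ 0 = 1
w4 = G ⊼ w3 = 1 ⊼ 1 = 0
w5 = ¬w4 = ¬0 = 1
w6 = B ⊽ D = 0 ⊽ 0 = 1
w7 = w6 ∧ w5 = 1 ∧ 1 = 1
w8 = A ⊼ w7 = 0 ⊼ 1 = 1
w9 = w8 ⊼ w2 = 1 ⊼ 1 = 0
So w9 = 0 as required.

A=0, B=0, C=1, D=0, E=0, F=0, G=1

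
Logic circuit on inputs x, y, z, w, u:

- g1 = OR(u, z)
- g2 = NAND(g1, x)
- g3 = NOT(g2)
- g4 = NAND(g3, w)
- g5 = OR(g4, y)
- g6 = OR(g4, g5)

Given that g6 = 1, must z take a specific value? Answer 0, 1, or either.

either

Both values of z occur among assignments with g6 = 1:
  z=0: x=0, y=0, z=0, w=0, u=0
  z=1: x=0, y=0, z=1, w=0, u=0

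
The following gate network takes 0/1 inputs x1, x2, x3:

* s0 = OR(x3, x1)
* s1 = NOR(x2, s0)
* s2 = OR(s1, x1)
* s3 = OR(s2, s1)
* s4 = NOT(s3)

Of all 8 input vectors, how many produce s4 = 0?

s4 = NOT(s3) must be 0, so s3 = 1.
Enumerating the 8 input combinations, 5 give s4 = 0 and 3 give s4 = 1.

5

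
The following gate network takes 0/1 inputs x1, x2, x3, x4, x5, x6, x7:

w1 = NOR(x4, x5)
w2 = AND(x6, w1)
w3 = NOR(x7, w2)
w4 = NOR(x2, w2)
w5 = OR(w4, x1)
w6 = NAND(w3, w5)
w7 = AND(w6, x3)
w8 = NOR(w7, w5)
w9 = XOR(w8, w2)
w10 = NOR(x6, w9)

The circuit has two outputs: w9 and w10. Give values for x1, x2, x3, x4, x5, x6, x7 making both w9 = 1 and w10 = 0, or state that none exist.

Check with x1=1, x2=0, x3=0, x4=0, x5=0, x6=1, x7=1:
w1 = NOR(x4, x5) = NOR(0, 0) = 1
w2 = AND(x6, w1) = AND(1, 1) = 1
w3 = NOR(x7, w2) = NOR(1, 1) = 0
w4 = NOR(x2, w2) = NOR(0, 1) = 0
w5 = OR(w4, x1) = OR(0, 1) = 1
w6 = NAND(w3, w5) = NAND(0, 1) = 1
w7 = AND(w6, x3) = AND(1, 0) = 0
w8 = NOR(w7, w5) = NOR(0, 1) = 0
w9 = XOR(w8, w2) = XOR(0, 1) = 1
w10 = NOR(x6, w9) = NOR(1, 1) = 0
So w9 = 1 and w10 = 0.

x1=1, x2=0, x3=0, x4=0, x5=0, x6=1, x7=1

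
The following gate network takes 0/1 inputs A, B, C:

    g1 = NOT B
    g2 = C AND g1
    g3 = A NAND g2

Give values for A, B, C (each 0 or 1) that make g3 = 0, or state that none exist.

Check with A=1 B=0 C=1:
g1 = NOT B = NOT 0 = 1
g2 = C AND g1 = 1 AND 1 = 1
g3 = A NAND g2 = 1 NAND 1 = 0
So g3 = 0 as required.

A=1 B=0 C=1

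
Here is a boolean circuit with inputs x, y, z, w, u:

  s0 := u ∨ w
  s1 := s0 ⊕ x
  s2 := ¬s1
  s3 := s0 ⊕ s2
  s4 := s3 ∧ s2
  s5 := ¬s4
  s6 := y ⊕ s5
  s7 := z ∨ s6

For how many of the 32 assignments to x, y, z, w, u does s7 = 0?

s7 = z ∨ s6 must be 0, so both z = 0 and s6 = 0.
Enumerating the 32 input combinations, 8 give s7 = 0 and 24 give s7 = 1.

8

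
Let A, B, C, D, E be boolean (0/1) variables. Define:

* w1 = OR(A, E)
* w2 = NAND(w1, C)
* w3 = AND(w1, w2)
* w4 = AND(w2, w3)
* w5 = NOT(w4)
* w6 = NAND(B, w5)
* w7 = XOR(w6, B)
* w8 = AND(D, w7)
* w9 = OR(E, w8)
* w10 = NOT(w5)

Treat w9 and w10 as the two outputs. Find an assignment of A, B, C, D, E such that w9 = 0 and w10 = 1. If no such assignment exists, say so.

A=1 B=1 C=0 D=1 E=0

Check with A=1 B=1 C=0 D=1 E=0:
w1 = OR(A, E) = OR(1, 0) = 1
w2 = NAND(w1, C) = NAND(1, 0) = 1
w3 = AND(w1, w2) = AND(1, 1) = 1
w4 = AND(w2, w3) = AND(1, 1) = 1
w5 = NOT(w4) = NOT 1 = 0
w6 = NAND(B, w5) = NAND(1, 0) = 1
w7 = XOR(w6, B) = XOR(1, 1) = 0
w8 = AND(D, w7) = AND(1, 0) = 0
w9 = OR(E, w8) = OR(0, 0) = 0
w10 = NOT(w5) = NOT 0 = 1
So w9 = 0 and w10 = 1.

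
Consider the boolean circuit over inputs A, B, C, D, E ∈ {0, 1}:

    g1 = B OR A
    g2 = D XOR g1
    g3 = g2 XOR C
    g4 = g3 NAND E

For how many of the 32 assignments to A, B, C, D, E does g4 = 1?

24

g4 = g3 NAND E must be 1, so at least one of g3, E is 0.
Enumerating the 32 input combinations, 24 give g4 = 1 and 8 give g4 = 0.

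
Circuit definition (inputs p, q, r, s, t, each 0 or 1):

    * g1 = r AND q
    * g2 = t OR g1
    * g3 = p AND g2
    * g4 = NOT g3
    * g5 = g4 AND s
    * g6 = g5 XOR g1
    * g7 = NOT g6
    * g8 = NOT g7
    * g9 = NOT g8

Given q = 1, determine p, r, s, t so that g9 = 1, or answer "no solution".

g9 = NOT g8 must be 1, so g8 = 0.
Check with q = 1 and p=1, r=0, s=0, t=0:
g1 = r AND q = 0 AND 1 = 0
g2 = t OR g1 = 0 OR 0 = 0
g3 = p AND g2 = 1 AND 0 = 0
g4 = NOT g3 = NOT 0 = 1
g5 = g4 AND s = 1 AND 0 = 0
g6 = g5 XOR g1 = 0 XOR 0 = 0
g7 = NOT g6 = NOT 0 = 1
g8 = NOT g7 = NOT 1 = 0
g9 = NOT g8 = NOT 0 = 1
So g9 = 1.

p=1, r=0, s=0, t=0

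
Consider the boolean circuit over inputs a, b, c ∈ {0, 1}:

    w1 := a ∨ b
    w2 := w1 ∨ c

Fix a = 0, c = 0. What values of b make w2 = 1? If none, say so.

b=1

w2 = w1 ∨ c must be 1, so at least one of w1, c is 1.
Check with a = 0, c = 0 and b=1:
w1 = a ∨ b = 0 ∨ 1 = 1
w2 = w1 ∨ c = 1 ∨ 0 = 1
So w2 = 1.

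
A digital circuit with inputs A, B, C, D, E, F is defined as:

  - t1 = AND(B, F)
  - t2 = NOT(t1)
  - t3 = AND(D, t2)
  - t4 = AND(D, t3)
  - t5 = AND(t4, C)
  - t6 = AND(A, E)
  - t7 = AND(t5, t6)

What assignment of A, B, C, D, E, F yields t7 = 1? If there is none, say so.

A=1 B=1 C=1 D=1 E=1 F=0

Check with A=1 B=1 C=1 D=1 E=1 F=0:
t1 = AND(B, F) = AND(1, 0) = 0
t2 = NOT(t1) = NOT 0 = 1
t3 = AND(D, t2) = AND(1, 1) = 1
t4 = AND(D, t3) = AND(1, 1) = 1
t5 = AND(t4, C) = AND(1, 1) = 1
t6 = AND(A, E) = AND(1, 1) = 1
t7 = AND(t5, t6) = AND(1, 1) = 1
So t7 = 1 as required.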